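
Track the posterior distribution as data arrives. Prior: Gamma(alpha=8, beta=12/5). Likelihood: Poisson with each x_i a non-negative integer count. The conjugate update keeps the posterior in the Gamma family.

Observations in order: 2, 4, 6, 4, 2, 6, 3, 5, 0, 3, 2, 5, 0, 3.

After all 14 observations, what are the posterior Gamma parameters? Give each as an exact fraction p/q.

alpha=53, beta=82/5

obs 1: x=2 → posterior Gamma(10, 17/5)
obs 2: x=4 → posterior Gamma(14, 22/5)
obs 3: x=6 → posterior Gamma(20, 27/5)
obs 4: x=4 → posterior Gamma(24, 32/5)
obs 5: x=2 → posterior Gamma(26, 37/5)
obs 6: x=6 → posterior Gamma(32, 42/5)
obs 7: x=3 → posterior Gamma(35, 47/5)
obs 8: x=5 → posterior Gamma(40, 52/5)
obs 9: x=0 → posterior Gamma(40, 57/5)
obs 10: x=3 → posterior Gamma(43, 62/5)
obs 11: x=2 → posterior Gamma(45, 67/5)
obs 12: x=5 → posterior Gamma(50, 72/5)
obs 13: x=0 → posterior Gamma(50, 77/5)
obs 14: x=3 → posterior Gamma(53, 82/5)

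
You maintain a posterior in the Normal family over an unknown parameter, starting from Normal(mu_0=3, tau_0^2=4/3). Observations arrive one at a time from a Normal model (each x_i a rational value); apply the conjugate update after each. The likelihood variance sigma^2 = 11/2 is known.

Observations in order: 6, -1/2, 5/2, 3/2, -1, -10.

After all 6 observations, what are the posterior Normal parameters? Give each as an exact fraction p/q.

obs 1: x=6 → posterior Normal(147/41, 44/41)
obs 2: x=-1/2 → posterior Normal(143/49, 44/49)
obs 3: x=5/2 → posterior Normal(163/57, 44/57)
obs 4: x=3/2 → posterior Normal(35/13, 44/65)
obs 5: x=-1 → posterior Normal(167/73, 44/73)
obs 6: x=-10 → posterior Normal(29/27, 44/81)

mu_0=29/27, tau_0^2=44/81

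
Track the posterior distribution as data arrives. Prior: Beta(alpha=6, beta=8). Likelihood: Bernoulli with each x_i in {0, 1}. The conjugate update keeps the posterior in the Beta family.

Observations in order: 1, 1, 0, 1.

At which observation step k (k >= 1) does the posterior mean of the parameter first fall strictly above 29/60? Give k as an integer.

obs 1: x=1 → posterior Beta(7, 8)
obs 2: x=1 → posterior Beta(8, 8)
obs 3: x=0 → posterior Beta(8, 9)
obs 4: x=1 → posterior Beta(9, 9)

k = 2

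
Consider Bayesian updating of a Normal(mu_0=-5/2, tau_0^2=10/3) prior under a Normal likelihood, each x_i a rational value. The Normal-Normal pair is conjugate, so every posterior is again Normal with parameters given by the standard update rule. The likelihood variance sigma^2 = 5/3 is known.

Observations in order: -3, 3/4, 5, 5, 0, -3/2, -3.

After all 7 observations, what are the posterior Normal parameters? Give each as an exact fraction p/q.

mu_0=4/15, tau_0^2=2/9

obs 1: x=-3 → posterior Normal(-17/6, 10/9)
obs 2: x=3/4 → posterior Normal(-7/5, 2/3)
obs 3: x=5 → posterior Normal(3/7, 10/21)
obs 4: x=5 → posterior Normal(13/9, 10/27)
obs 5: x=0 → posterior Normal(13/11, 10/33)
obs 6: x=-3/2 → posterior Normal(10/13, 10/39)
obs 7: x=-3 → posterior Normal(4/15, 2/9)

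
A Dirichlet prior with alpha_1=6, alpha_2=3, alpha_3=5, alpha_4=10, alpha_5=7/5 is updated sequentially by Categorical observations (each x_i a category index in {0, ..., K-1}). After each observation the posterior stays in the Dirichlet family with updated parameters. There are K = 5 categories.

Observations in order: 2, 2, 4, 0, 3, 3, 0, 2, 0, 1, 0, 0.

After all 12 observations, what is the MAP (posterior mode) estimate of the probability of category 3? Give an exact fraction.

55/162

obs 1: x=2 → posterior Dirichlet(6, 3, 6, 10, 7/5)
obs 2: x=2 → posterior Dirichlet(6, 3, 7, 10, 7/5)
obs 3: x=4 → posterior Dirichlet(6, 3, 7, 10, 12/5)
obs 4: x=0 → posterior Dirichlet(7, 3, 7, 10, 12/5)
obs 5: x=3 → posterior Dirichlet(7, 3, 7, 11, 12/5)
obs 6: x=3 → posterior Dirichlet(7, 3, 7, 12, 12/5)
obs 7: x=0 → posterior Dirichlet(8, 3, 7, 12, 12/5)
obs 8: x=2 → posterior Dirichlet(8, 3, 8, 12, 12/5)
obs 9: x=0 → posterior Dirichlet(9, 3, 8, 12, 12/5)
obs 10: x=1 → posterior Dirichlet(9, 4, 8, 12, 12/5)
obs 11: x=0 → posterior Dirichlet(10, 4, 8, 12, 12/5)
obs 12: x=0 → posterior Dirichlet(11, 4, 8, 12, 12/5)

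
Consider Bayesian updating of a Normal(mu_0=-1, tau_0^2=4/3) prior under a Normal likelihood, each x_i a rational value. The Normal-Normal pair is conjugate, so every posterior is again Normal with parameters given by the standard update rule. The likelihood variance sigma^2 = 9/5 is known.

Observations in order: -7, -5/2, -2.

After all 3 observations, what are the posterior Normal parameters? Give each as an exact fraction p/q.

obs 1: x=-7 → posterior Normal(-167/47, 36/47)
obs 2: x=-5/2 → posterior Normal(-217/67, 36/67)
obs 3: x=-2 → posterior Normal(-257/87, 12/29)

mu_0=-257/87, tau_0^2=12/29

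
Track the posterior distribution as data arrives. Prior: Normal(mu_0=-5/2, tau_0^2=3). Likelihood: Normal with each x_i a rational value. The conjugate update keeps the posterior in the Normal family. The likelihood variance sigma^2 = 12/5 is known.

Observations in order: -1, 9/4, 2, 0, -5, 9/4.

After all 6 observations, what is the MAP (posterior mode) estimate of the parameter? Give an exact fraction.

-15/68

obs 1: x=-1 → posterior Normal(-5/3, 4/3)
obs 2: x=9/4 → posterior Normal(-15/56, 6/7)
obs 3: x=2 → posterior Normal(25/76, 12/19)
obs 4: x=0 → posterior Normal(25/96, 1/2)
obs 5: x=-5 → posterior Normal(-75/116, 12/29)
obs 6: x=9/4 → posterior Normal(-15/68, 6/17)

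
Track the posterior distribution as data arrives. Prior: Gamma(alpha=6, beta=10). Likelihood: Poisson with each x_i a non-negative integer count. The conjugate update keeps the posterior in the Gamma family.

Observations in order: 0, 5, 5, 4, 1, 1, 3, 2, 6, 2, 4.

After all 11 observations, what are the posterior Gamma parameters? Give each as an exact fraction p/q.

alpha=39, beta=21

obs 1: x=0 → posterior Gamma(6, 11)
obs 2: x=5 → posterior Gamma(11, 12)
obs 3: x=5 → posterior Gamma(16, 13)
obs 4: x=4 → posterior Gamma(20, 14)
obs 5: x=1 → posterior Gamma(21, 15)
obs 6: x=1 → posterior Gamma(22, 16)
obs 7: x=3 → posterior Gamma(25, 17)
obs 8: x=2 → posterior Gamma(27, 18)
obs 9: x=6 → posterior Gamma(33, 19)
obs 10: x=2 → posterior Gamma(35, 20)
obs 11: x=4 → posterior Gamma(39, 21)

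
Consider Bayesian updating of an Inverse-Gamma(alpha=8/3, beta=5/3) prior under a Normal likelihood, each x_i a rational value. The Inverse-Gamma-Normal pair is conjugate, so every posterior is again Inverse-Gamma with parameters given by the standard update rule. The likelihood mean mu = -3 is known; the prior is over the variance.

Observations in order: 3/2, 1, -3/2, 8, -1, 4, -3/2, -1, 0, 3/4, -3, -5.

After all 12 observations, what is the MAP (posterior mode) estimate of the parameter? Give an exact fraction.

11959/928

obs 1: x=3/2 → posterior Inverse-Gamma(19/6, 283/24)
obs 2: x=1 → posterior Inverse-Gamma(11/3, 475/24)
obs 3: x=-3/2 → posterior Inverse-Gamma(25/6, 251/12)
obs 4: x=8 → posterior Inverse-Gamma(14/3, 977/12)
obs 5: x=-1 → posterior Inverse-Gamma(31/6, 1001/12)
obs 6: x=4 → posterior Inverse-Gamma(17/3, 1295/12)
obs 7: x=-3/2 → posterior Inverse-Gamma(37/6, 2617/24)
obs 8: x=-1 → posterior Inverse-Gamma(20/3, 2665/24)
obs 9: x=0 → posterior Inverse-Gamma(43/6, 2773/24)
obs 10: x=3/4 → posterior Inverse-Gamma(23/3, 11767/96)
obs 11: x=-3 → posterior Inverse-Gamma(49/6, 11767/96)
obs 12: x=-5 → posterior Inverse-Gamma(26/3, 11959/96)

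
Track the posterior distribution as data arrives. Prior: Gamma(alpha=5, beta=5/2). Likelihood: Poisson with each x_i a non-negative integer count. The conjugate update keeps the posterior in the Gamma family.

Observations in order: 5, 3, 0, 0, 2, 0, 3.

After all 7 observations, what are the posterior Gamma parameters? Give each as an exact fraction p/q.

alpha=18, beta=19/2

obs 1: x=5 → posterior Gamma(10, 7/2)
obs 2: x=3 → posterior Gamma(13, 9/2)
obs 3: x=0 → posterior Gamma(13, 11/2)
obs 4: x=0 → posterior Gamma(13, 13/2)
obs 5: x=2 → posterior Gamma(15, 15/2)
obs 6: x=0 → posterior Gamma(15, 17/2)
obs 7: x=3 → posterior Gamma(18, 19/2)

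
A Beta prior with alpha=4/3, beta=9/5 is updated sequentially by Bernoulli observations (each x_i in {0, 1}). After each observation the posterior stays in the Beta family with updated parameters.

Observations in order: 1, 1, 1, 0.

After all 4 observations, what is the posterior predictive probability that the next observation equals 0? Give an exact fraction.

obs 1: x=1 → posterior Beta(7/3, 9/5)
obs 2: x=1 → posterior Beta(10/3, 9/5)
obs 3: x=1 → posterior Beta(13/3, 9/5)
obs 4: x=0 → posterior Beta(13/3, 14/5)

42/107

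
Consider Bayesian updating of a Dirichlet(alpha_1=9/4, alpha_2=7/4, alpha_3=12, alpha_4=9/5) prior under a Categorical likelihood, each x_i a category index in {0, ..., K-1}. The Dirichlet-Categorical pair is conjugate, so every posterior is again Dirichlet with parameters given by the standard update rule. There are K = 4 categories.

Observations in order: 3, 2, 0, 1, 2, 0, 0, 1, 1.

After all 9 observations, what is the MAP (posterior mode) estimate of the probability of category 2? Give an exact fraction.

65/114

obs 1: x=3 → posterior Dirichlet(9/4, 7/4, 12, 14/5)
obs 2: x=2 → posterior Dirichlet(9/4, 7/4, 13, 14/5)
obs 3: x=0 → posterior Dirichlet(13/4, 7/4, 13, 14/5)
obs 4: x=1 → posterior Dirichlet(13/4, 11/4, 13, 14/5)
obs 5: x=2 → posterior Dirichlet(13/4, 11/4, 14, 14/5)
obs 6: x=0 → posterior Dirichlet(17/4, 11/4, 14, 14/5)
obs 7: x=0 → posterior Dirichlet(21/4, 11/4, 14, 14/5)
obs 8: x=1 → posterior Dirichlet(21/4, 15/4, 14, 14/5)
obs 9: x=1 → posterior Dirichlet(21/4, 19/4, 14, 14/5)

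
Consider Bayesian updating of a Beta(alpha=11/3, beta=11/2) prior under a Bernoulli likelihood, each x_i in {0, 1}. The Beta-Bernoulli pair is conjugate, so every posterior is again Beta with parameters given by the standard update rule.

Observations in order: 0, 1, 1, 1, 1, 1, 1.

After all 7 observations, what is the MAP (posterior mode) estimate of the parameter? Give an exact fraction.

obs 1: x=0 → posterior Beta(11/3, 13/2)
obs 2: x=1 → posterior Beta(14/3, 13/2)
obs 3: x=1 → posterior Beta(17/3, 13/2)
obs 4: x=1 → posterior Beta(20/3, 13/2)
obs 5: x=1 → posterior Beta(23/3, 13/2)
obs 6: x=1 → posterior Beta(26/3, 13/2)
obs 7: x=1 → posterior Beta(29/3, 13/2)

52/85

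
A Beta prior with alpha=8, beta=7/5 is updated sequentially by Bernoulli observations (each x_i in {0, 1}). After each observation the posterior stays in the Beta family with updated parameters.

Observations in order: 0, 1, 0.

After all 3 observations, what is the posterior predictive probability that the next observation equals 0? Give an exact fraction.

obs 1: x=0 → posterior Beta(8, 12/5)
obs 2: x=1 → posterior Beta(9, 12/5)
obs 3: x=0 → posterior Beta(9, 17/5)

17/62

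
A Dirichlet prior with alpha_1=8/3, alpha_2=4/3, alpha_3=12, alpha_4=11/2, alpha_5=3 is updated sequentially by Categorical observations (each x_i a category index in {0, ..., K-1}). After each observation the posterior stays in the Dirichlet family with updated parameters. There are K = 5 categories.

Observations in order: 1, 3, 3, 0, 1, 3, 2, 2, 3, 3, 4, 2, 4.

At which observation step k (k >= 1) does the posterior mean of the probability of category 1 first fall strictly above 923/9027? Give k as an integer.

k = 5

obs 1: x=1 → posterior Dirichlet(8/3, 7/3, 12, 11/2, 3)
obs 2: x=3 → posterior Dirichlet(8/3, 7/3, 12, 13/2, 3)
obs 3: x=3 → posterior Dirichlet(8/3, 7/3, 12, 15/2, 3)
obs 4: x=0 → posterior Dirichlet(11/3, 7/3, 12, 15/2, 3)
obs 5: x=1 → posterior Dirichlet(11/3, 10/3, 12, 15/2, 3)
obs 6: x=3 → posterior Dirichlet(11/3, 10/3, 12, 17/2, 3)
obs 7: x=2 → posterior Dirichlet(11/3, 10/3, 13, 17/2, 3)
obs 8: x=2 → posterior Dirichlet(11/3, 10/3, 14, 17/2, 3)
obs 9: x=3 → posterior Dirichlet(11/3, 10/3, 14, 19/2, 3)
obs 10: x=3 → posterior Dirichlet(11/3, 10/3, 14, 21/2, 3)
obs 11: x=4 → posterior Dirichlet(11/3, 10/3, 14, 21/2, 4)
obs 12: x=2 → posterior Dirichlet(11/3, 10/3, 15, 21/2, 4)
obs 13: x=4 → posterior Dirichlet(11/3, 10/3, 15, 21/2, 5)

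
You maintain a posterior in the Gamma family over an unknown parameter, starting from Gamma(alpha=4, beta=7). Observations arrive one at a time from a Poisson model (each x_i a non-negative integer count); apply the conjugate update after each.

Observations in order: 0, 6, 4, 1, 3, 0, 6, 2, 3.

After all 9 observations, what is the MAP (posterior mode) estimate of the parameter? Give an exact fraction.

obs 1: x=0 → posterior Gamma(4, 8)
obs 2: x=6 → posterior Gamma(10, 9)
obs 3: x=4 → posterior Gamma(14, 10)
obs 4: x=1 → posterior Gamma(15, 11)
obs 5: x=3 → posterior Gamma(18, 12)
obs 6: x=0 → posterior Gamma(18, 13)
obs 7: x=6 → posterior Gamma(24, 14)
obs 8: x=2 → posterior Gamma(26, 15)
obs 9: x=3 → posterior Gamma(29, 16)

7/4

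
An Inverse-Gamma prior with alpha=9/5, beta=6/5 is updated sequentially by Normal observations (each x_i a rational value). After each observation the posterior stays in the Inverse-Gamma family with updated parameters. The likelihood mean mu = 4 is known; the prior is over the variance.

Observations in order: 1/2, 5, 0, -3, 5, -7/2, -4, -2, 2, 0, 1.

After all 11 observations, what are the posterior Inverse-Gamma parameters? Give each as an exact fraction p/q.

obs 1: x=1/2 → posterior Inverse-Gamma(23/10, 293/40)
obs 2: x=5 → posterior Inverse-Gamma(14/5, 313/40)
obs 3: x=0 → posterior Inverse-Gamma(33/10, 633/40)
obs 4: x=-3 → posterior Inverse-Gamma(19/5, 1613/40)
obs 5: x=5 → posterior Inverse-Gamma(43/10, 1633/40)
obs 6: x=-7/2 → posterior Inverse-Gamma(24/5, 1379/20)
obs 7: x=-4 → posterior Inverse-Gamma(53/10, 2019/20)
obs 8: x=-2 → posterior Inverse-Gamma(29/5, 2379/20)
obs 9: x=2 → posterior Inverse-Gamma(63/10, 2419/20)
obs 10: x=0 → posterior Inverse-Gamma(34/5, 2579/20)
obs 11: x=1 → posterior Inverse-Gamma(73/10, 2669/20)

alpha=73/10, beta=2669/20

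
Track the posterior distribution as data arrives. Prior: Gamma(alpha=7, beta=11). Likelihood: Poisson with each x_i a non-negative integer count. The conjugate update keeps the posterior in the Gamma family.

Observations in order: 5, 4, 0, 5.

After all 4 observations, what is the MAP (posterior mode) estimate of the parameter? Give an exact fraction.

obs 1: x=5 → posterior Gamma(12, 12)
obs 2: x=4 → posterior Gamma(16, 13)
obs 3: x=0 → posterior Gamma(16, 14)
obs 4: x=5 → posterior Gamma(21, 15)

4/3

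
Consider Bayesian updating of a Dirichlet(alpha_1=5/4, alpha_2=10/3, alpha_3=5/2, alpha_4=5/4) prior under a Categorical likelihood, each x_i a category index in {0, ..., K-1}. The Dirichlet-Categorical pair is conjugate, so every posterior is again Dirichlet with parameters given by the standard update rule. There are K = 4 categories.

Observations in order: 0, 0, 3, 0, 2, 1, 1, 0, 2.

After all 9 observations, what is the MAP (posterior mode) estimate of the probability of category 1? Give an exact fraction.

obs 1: x=0 → posterior Dirichlet(9/4, 10/3, 5/2, 5/4)
obs 2: x=0 → posterior Dirichlet(13/4, 10/3, 5/2, 5/4)
obs 3: x=3 → posterior Dirichlet(13/4, 10/3, 5/2, 9/4)
obs 4: x=0 → posterior Dirichlet(17/4, 10/3, 5/2, 9/4)
obs 5: x=2 → posterior Dirichlet(17/4, 10/3, 7/2, 9/4)
obs 6: x=1 → posterior Dirichlet(17/4, 13/3, 7/2, 9/4)
obs 7: x=1 → posterior Dirichlet(17/4, 16/3, 7/2, 9/4)
obs 8: x=0 → posterior Dirichlet(21/4, 16/3, 7/2, 9/4)
obs 9: x=2 → posterior Dirichlet(21/4, 16/3, 9/2, 9/4)

13/40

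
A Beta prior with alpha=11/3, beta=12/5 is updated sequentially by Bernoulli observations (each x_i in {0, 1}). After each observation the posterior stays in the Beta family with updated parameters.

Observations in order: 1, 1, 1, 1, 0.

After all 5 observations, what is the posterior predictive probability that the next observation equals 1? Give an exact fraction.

115/166

obs 1: x=1 → posterior Beta(14/3, 12/5)
obs 2: x=1 → posterior Beta(17/3, 12/5)
obs 3: x=1 → posterior Beta(20/3, 12/5)
obs 4: x=1 → posterior Beta(23/3, 12/5)
obs 5: x=0 → posterior Beta(23/3, 17/5)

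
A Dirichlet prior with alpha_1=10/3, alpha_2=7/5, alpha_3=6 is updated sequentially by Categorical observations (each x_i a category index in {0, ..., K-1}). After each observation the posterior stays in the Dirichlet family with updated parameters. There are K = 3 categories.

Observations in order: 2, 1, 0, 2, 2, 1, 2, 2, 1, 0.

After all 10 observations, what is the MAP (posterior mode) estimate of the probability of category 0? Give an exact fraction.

65/266

obs 1: x=2 → posterior Dirichlet(10/3, 7/5, 7)
obs 2: x=1 → posterior Dirichlet(10/3, 12/5, 7)
obs 3: x=0 → posterior Dirichlet(13/3, 12/5, 7)
obs 4: x=2 → posterior Dirichlet(13/3, 12/5, 8)
obs 5: x=2 → posterior Dirichlet(13/3, 12/5, 9)
obs 6: x=1 → posterior Dirichlet(13/3, 17/5, 9)
obs 7: x=2 → posterior Dirichlet(13/3, 17/5, 10)
obs 8: x=2 → posterior Dirichlet(13/3, 17/5, 11)
obs 9: x=1 → posterior Dirichlet(13/3, 22/5, 11)
obs 10: x=0 → posterior Dirichlet(16/3, 22/5, 11)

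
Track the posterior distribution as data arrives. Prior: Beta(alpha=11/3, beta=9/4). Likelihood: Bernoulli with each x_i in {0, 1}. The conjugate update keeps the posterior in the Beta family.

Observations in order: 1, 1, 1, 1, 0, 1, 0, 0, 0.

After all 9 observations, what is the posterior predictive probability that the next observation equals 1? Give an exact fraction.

obs 1: x=1 → posterior Beta(14/3, 9/4)
obs 2: x=1 → posterior Beta(17/3, 9/4)
obs 3: x=1 → posterior Beta(20/3, 9/4)
obs 4: x=1 → posterior Beta(23/3, 9/4)
obs 5: x=0 → posterior Beta(23/3, 13/4)
obs 6: x=1 → posterior Beta(26/3, 13/4)
obs 7: x=0 → posterior Beta(26/3, 17/4)
obs 8: x=0 → posterior Beta(26/3, 21/4)
obs 9: x=0 → posterior Beta(26/3, 25/4)

104/179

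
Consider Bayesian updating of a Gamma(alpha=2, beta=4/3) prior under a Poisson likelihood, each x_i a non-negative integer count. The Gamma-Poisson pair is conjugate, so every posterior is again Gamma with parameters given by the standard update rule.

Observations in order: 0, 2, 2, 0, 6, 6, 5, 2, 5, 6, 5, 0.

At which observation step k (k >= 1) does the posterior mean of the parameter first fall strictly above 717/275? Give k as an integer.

k = 7

obs 1: x=0 → posterior Gamma(2, 7/3)
obs 2: x=2 → posterior Gamma(4, 10/3)
obs 3: x=2 → posterior Gamma(6, 13/3)
obs 4: x=0 → posterior Gamma(6, 16/3)
obs 5: x=6 → posterior Gamma(12, 19/3)
obs 6: x=6 → posterior Gamma(18, 22/3)
obs 7: x=5 → posterior Gamma(23, 25/3)
obs 8: x=2 → posterior Gamma(25, 28/3)
obs 9: x=5 → posterior Gamma(30, 31/3)
obs 10: x=6 → posterior Gamma(36, 34/3)
obs 11: x=5 → posterior Gamma(41, 37/3)
obs 12: x=0 → posterior Gamma(41, 40/3)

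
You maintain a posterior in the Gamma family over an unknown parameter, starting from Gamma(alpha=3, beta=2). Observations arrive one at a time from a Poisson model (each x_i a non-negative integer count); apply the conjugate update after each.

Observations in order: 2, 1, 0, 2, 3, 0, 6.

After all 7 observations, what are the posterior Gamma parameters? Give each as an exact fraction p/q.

alpha=17, beta=9

obs 1: x=2 → posterior Gamma(5, 3)
obs 2: x=1 → posterior Gamma(6, 4)
obs 3: x=0 → posterior Gamma(6, 5)
obs 4: x=2 → posterior Gamma(8, 6)
obs 5: x=3 → posterior Gamma(11, 7)
obs 6: x=0 → posterior Gamma(11, 8)
obs 7: x=6 → posterior Gamma(17, 9)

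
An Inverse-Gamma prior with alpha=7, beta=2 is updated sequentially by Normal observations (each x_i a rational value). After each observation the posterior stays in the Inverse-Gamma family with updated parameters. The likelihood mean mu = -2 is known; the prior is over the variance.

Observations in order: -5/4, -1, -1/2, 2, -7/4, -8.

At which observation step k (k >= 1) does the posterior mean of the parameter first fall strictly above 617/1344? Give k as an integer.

k = 3

obs 1: x=-5/4 → posterior Inverse-Gamma(15/2, 73/32)
obs 2: x=-1 → posterior Inverse-Gamma(8, 89/32)
obs 3: x=-1/2 → posterior Inverse-Gamma(17/2, 125/32)
obs 4: x=2 → posterior Inverse-Gamma(9, 381/32)
obs 5: x=-7/4 → posterior Inverse-Gamma(19/2, 191/16)
obs 6: x=-8 → posterior Inverse-Gamma(10, 479/16)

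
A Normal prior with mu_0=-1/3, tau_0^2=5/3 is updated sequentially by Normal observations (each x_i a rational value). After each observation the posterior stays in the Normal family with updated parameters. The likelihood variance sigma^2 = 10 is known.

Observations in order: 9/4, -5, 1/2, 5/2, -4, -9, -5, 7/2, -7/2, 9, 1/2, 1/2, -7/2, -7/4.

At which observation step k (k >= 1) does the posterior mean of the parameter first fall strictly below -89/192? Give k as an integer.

obs 1: x=9/4 → posterior Normal(1/28, 10/7)
obs 2: x=-5 → posterior Normal(-19/32, 5/4)
obs 3: x=1/2 → posterior Normal(-17/36, 10/9)
obs 4: x=5/2 → posterior Normal(-7/40, 1)
obs 5: x=-4 → posterior Normal(-23/44, 10/11)
obs 6: x=-9 → posterior Normal(-59/48, 5/6)
obs 7: x=-5 → posterior Normal(-79/52, 10/13)
obs 8: x=7/2 → posterior Normal(-65/56, 5/7)
obs 9: x=-7/2 → posterior Normal(-79/60, 2/3)
obs 10: x=9 → posterior Normal(-43/64, 5/8)
obs 11: x=1/2 → posterior Normal(-41/68, 10/17)
obs 12: x=1/2 → posterior Normal(-13/24, 5/9)
obs 13: x=-7/2 → posterior Normal(-53/76, 10/19)
obs 14: x=-7/4 → posterior Normal(-3/4, 1/2)

k = 2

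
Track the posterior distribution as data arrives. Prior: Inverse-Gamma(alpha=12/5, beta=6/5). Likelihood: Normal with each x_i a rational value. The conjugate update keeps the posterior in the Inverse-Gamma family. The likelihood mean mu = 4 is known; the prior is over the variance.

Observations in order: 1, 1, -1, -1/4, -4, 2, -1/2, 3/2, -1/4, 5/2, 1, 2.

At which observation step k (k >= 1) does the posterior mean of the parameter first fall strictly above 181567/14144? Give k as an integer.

k = 5

obs 1: x=1 → posterior Inverse-Gamma(29/10, 57/10)
obs 2: x=1 → posterior Inverse-Gamma(17/5, 51/5)
obs 3: x=-1 → posterior Inverse-Gamma(39/10, 227/10)
obs 4: x=-1/4 → posterior Inverse-Gamma(22/5, 5077/160)
obs 5: x=-4 → posterior Inverse-Gamma(49/10, 10197/160)
obs 6: x=2 → posterior Inverse-Gamma(27/5, 10517/160)
obs 7: x=-1/2 → posterior Inverse-Gamma(59/10, 12137/160)
obs 8: x=3/2 → posterior Inverse-Gamma(32/5, 12637/160)
obs 9: x=-1/4 → posterior Inverse-Gamma(69/10, 7041/80)
obs 10: x=5/2 → posterior Inverse-Gamma(37/5, 7131/80)
obs 11: x=1 → posterior Inverse-Gamma(79/10, 7491/80)
obs 12: x=2 → posterior Inverse-Gamma(42/5, 7651/80)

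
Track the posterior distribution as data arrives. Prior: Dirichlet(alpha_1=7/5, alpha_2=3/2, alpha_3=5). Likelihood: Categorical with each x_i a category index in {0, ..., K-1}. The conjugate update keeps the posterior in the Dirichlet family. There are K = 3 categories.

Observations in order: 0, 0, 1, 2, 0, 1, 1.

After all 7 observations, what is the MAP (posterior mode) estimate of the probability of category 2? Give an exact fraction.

obs 1: x=0 → posterior Dirichlet(12/5, 3/2, 5)
obs 2: x=0 → posterior Dirichlet(17/5, 3/2, 5)
obs 3: x=1 → posterior Dirichlet(17/5, 5/2, 5)
obs 4: x=2 → posterior Dirichlet(17/5, 5/2, 6)
obs 5: x=0 → posterior Dirichlet(22/5, 5/2, 6)
obs 6: x=1 → posterior Dirichlet(22/5, 7/2, 6)
obs 7: x=1 → posterior Dirichlet(22/5, 9/2, 6)

50/119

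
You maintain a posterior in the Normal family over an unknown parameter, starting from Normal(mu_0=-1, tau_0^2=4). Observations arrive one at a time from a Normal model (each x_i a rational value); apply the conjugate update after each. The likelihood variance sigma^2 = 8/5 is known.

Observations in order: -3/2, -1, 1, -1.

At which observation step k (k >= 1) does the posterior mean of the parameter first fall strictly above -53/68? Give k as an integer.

obs 1: x=-3/2 → posterior Normal(-19/14, 8/7)
obs 2: x=-1 → posterior Normal(-29/24, 2/3)
obs 3: x=1 → posterior Normal(-19/34, 8/17)
obs 4: x=-1 → posterior Normal(-29/44, 4/11)

k = 3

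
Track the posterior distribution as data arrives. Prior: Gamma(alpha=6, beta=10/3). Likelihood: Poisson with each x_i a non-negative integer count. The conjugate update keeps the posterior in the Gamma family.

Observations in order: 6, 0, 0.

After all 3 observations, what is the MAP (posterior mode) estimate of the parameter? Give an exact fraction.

obs 1: x=6 → posterior Gamma(12, 13/3)
obs 2: x=0 → posterior Gamma(12, 16/3)
obs 3: x=0 → posterior Gamma(12, 19/3)

33/19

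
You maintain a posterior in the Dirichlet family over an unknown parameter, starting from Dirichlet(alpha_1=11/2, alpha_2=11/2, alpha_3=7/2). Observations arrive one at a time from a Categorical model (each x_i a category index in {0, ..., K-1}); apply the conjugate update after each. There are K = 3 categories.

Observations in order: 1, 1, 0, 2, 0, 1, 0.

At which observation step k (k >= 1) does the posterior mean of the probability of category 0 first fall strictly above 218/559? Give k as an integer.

obs 1: x=1 → posterior Dirichlet(11/2, 13/2, 7/2)
obs 2: x=1 → posterior Dirichlet(11/2, 15/2, 7/2)
obs 3: x=0 → posterior Dirichlet(13/2, 15/2, 7/2)
obs 4: x=2 → posterior Dirichlet(13/2, 15/2, 9/2)
obs 5: x=0 → posterior Dirichlet(15/2, 15/2, 9/2)
obs 6: x=1 → posterior Dirichlet(15/2, 17/2, 9/2)
obs 7: x=0 → posterior Dirichlet(17/2, 17/2, 9/2)

k = 7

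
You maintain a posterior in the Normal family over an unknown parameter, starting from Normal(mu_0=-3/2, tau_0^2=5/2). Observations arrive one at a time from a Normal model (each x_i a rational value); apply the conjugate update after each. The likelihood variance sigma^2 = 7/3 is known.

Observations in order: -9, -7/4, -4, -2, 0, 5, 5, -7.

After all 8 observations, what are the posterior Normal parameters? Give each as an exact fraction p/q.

obs 1: x=-9 → posterior Normal(-156/29, 35/29)
obs 2: x=-7/4 → posterior Normal(-729/176, 35/44)
obs 3: x=-4 → posterior Normal(-969/236, 35/59)
obs 4: x=-2 → posterior Normal(-1089/296, 35/74)
obs 5: x=0 → posterior Normal(-1089/356, 35/89)
obs 6: x=5 → posterior Normal(-789/416, 35/104)
obs 7: x=5 → posterior Normal(-489/476, 5/17)
obs 8: x=-7 → posterior Normal(-909/536, 35/134)

mu_0=-909/536, tau_0^2=35/134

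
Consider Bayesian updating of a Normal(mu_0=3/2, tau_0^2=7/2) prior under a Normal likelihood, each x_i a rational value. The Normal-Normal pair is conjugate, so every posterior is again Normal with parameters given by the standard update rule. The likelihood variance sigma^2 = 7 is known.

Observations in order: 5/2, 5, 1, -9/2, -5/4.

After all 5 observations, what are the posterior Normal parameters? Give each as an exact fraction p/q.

mu_0=23/28, tau_0^2=1

obs 1: x=5/2 → posterior Normal(11/6, 7/3)
obs 2: x=5 → posterior Normal(21/8, 7/4)
obs 3: x=1 → posterior Normal(23/10, 7/5)
obs 4: x=-9/2 → posterior Normal(7/6, 7/6)
obs 5: x=-5/4 → posterior Normal(23/28, 1)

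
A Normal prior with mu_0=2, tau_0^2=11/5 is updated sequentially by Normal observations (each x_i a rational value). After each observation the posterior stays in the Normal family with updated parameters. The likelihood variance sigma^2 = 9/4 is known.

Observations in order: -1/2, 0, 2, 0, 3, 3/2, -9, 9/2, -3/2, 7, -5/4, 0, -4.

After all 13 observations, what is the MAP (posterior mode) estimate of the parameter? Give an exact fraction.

167/617

obs 1: x=-1/2 → posterior Normal(68/89, 99/89)
obs 2: x=0 → posterior Normal(68/133, 99/133)
obs 3: x=2 → posterior Normal(52/59, 33/59)
obs 4: x=0 → posterior Normal(12/17, 99/221)
obs 5: x=3 → posterior Normal(288/265, 99/265)
obs 6: x=3/2 → posterior Normal(118/103, 33/103)
obs 7: x=-9 → posterior Normal(-42/353, 99/353)
obs 8: x=9/2 → posterior Normal(156/397, 99/397)
obs 9: x=-3/2 → posterior Normal(10/49, 11/49)
obs 10: x=7 → posterior Normal(398/485, 99/485)
obs 11: x=-5/4 → posterior Normal(343/529, 99/529)
obs 12: x=0 → posterior Normal(343/573, 33/191)
obs 13: x=-4 → posterior Normal(167/617, 99/617)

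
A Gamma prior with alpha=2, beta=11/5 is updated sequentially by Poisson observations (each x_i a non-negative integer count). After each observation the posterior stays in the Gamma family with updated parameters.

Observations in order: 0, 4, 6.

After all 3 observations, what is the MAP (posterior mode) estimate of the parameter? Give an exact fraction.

55/26

obs 1: x=0 → posterior Gamma(2, 16/5)
obs 2: x=4 → posterior Gamma(6, 21/5)
obs 3: x=6 → posterior Gamma(12, 26/5)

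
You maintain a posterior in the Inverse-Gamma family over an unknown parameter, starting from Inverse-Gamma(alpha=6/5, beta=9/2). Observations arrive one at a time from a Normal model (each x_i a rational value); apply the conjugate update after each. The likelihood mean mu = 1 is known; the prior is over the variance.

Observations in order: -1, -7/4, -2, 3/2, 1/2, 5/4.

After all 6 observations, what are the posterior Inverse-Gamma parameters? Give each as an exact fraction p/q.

alpha=21/5, beta=241/16

obs 1: x=-1 → posterior Inverse-Gamma(17/10, 13/2)
obs 2: x=-7/4 → posterior Inverse-Gamma(11/5, 329/32)
obs 3: x=-2 → posterior Inverse-Gamma(27/10, 473/32)
obs 4: x=3/2 → posterior Inverse-Gamma(16/5, 477/32)
obs 5: x=1/2 → posterior Inverse-Gamma(37/10, 481/32)
obs 6: x=5/4 → posterior Inverse-Gamma(21/5, 241/16)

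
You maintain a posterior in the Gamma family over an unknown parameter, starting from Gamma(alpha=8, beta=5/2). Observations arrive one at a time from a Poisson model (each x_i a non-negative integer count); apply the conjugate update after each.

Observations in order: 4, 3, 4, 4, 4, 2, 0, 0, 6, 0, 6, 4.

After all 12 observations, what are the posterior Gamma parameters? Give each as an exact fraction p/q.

obs 1: x=4 → posterior Gamma(12, 7/2)
obs 2: x=3 → posterior Gamma(15, 9/2)
obs 3: x=4 → posterior Gamma(19, 11/2)
obs 4: x=4 → posterior Gamma(23, 13/2)
obs 5: x=4 → posterior Gamma(27, 15/2)
obs 6: x=2 → posterior Gamma(29, 17/2)
obs 7: x=0 → posterior Gamma(29, 19/2)
obs 8: x=0 → posterior Gamma(29, 21/2)
obs 9: x=6 → posterior Gamma(35, 23/2)
obs 10: x=0 → posterior Gamma(35, 25/2)
obs 11: x=6 → posterior Gamma(41, 27/2)
obs 12: x=4 → posterior Gamma(45, 29/2)

alpha=45, beta=29/2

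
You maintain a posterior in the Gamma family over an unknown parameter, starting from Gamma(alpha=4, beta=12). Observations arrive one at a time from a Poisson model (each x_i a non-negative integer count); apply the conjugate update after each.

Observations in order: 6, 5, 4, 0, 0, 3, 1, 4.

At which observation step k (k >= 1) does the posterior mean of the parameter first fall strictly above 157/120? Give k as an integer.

k = 8

obs 1: x=6 → posterior Gamma(10, 13)
obs 2: x=5 → posterior Gamma(15, 14)
obs 3: x=4 → posterior Gamma(19, 15)
obs 4: x=0 → posterior Gamma(19, 16)
obs 5: x=0 → posterior Gamma(19, 17)
obs 6: x=3 → posterior Gamma(22, 18)
obs 7: x=1 → posterior Gamma(23, 19)
obs 8: x=4 → posterior Gamma(27, 20)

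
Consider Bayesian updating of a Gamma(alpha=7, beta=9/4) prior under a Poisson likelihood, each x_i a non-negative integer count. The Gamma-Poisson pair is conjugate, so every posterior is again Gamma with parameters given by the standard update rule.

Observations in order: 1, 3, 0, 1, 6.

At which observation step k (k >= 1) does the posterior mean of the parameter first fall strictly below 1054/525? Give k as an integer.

k = 4

obs 1: x=1 → posterior Gamma(8, 13/4)
obs 2: x=3 → posterior Gamma(11, 17/4)
obs 3: x=0 → posterior Gamma(11, 21/4)
obs 4: x=1 → posterior Gamma(12, 25/4)
obs 5: x=6 → posterior Gamma(18, 29/4)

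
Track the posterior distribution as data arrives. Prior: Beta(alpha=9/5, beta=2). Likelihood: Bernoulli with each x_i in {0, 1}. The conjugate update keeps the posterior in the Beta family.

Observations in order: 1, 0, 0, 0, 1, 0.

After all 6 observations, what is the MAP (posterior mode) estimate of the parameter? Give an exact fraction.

obs 1: x=1 → posterior Beta(14/5, 2)
obs 2: x=0 → posterior Beta(14/5, 3)
obs 3: x=0 → posterior Beta(14/5, 4)
obs 4: x=0 → posterior Beta(14/5, 5)
obs 5: x=1 → posterior Beta(19/5, 5)
obs 6: x=0 → posterior Beta(19/5, 6)

14/39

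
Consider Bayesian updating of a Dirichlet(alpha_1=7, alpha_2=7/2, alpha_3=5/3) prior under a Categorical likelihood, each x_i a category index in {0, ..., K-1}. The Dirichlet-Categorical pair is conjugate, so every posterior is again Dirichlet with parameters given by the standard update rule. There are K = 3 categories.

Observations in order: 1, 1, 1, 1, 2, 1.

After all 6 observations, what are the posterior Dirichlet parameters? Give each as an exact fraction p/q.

alpha_1=7, alpha_2=17/2, alpha_3=8/3

obs 1: x=1 → posterior Dirichlet(7, 9/2, 5/3)
obs 2: x=1 → posterior Dirichlet(7, 11/2, 5/3)
obs 3: x=1 → posterior Dirichlet(7, 13/2, 5/3)
obs 4: x=1 → posterior Dirichlet(7, 15/2, 5/3)
obs 5: x=2 → posterior Dirichlet(7, 15/2, 8/3)
obs 6: x=1 → posterior Dirichlet(7, 17/2, 8/3)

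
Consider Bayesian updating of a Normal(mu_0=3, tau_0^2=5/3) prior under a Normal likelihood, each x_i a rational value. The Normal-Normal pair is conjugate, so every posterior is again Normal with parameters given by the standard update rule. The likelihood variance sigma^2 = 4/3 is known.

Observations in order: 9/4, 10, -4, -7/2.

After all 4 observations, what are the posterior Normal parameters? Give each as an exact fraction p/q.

obs 1: x=9/4 → posterior Normal(31/12, 20/27)
obs 2: x=10 → posterior Normal(293/56, 10/21)
obs 3: x=-4 → posterior Normal(213/76, 20/57)
obs 4: x=-7/2 → posterior Normal(143/96, 5/18)

mu_0=143/96, tau_0^2=5/18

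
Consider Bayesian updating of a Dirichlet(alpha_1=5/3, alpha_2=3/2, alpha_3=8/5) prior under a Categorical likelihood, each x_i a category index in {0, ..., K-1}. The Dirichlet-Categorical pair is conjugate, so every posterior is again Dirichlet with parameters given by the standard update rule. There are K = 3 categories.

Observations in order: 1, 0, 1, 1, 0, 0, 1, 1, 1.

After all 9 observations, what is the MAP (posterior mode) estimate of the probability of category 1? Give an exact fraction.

obs 1: x=1 → posterior Dirichlet(5/3, 5/2, 8/5)
obs 2: x=0 → posterior Dirichlet(8/3, 5/2, 8/5)
obs 3: x=1 → posterior Dirichlet(8/3, 7/2, 8/5)
obs 4: x=1 → posterior Dirichlet(8/3, 9/2, 8/5)
obs 5: x=0 → posterior Dirichlet(11/3, 9/2, 8/5)
obs 6: x=0 → posterior Dirichlet(14/3, 9/2, 8/5)
obs 7: x=1 → posterior Dirichlet(14/3, 11/2, 8/5)
obs 8: x=1 → posterior Dirichlet(14/3, 13/2, 8/5)
obs 9: x=1 → posterior Dirichlet(14/3, 15/2, 8/5)

195/323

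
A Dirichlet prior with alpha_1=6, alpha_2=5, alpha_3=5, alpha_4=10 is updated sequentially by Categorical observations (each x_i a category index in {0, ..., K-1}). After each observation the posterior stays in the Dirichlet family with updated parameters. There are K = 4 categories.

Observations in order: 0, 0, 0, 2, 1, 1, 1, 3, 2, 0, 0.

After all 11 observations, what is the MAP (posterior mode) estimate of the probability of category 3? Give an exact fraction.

obs 1: x=0 → posterior Dirichlet(7, 5, 5, 10)
obs 2: x=0 → posterior Dirichlet(8, 5, 5, 10)
obs 3: x=0 → posterior Dirichlet(9, 5, 5, 10)
obs 4: x=2 → posterior Dirichlet(9, 5, 6, 10)
obs 5: x=1 → posterior Dirichlet(9, 6, 6, 10)
obs 6: x=1 → posterior Dirichlet(9, 7, 6, 10)
obs 7: x=1 → posterior Dirichlet(9, 8, 6, 10)
obs 8: x=3 → posterior Dirichlet(9, 8, 6, 11)
obs 9: x=2 → posterior Dirichlet(9, 8, 7, 11)
obs 10: x=0 → posterior Dirichlet(10, 8, 7, 11)
obs 11: x=0 → posterior Dirichlet(11, 8, 7, 11)

10/33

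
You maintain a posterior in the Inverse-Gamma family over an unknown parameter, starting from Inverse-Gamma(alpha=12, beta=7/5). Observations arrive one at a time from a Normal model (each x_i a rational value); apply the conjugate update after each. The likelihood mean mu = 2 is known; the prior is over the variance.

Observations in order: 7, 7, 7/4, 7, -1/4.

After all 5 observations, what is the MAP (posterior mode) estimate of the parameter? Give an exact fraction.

107/40

obs 1: x=7 → posterior Inverse-Gamma(25/2, 139/10)
obs 2: x=7 → posterior Inverse-Gamma(13, 132/5)
obs 3: x=7/4 → posterior Inverse-Gamma(27/2, 4229/160)
obs 4: x=7 → posterior Inverse-Gamma(14, 6229/160)
obs 5: x=-1/4 → posterior Inverse-Gamma(29/2, 3317/80)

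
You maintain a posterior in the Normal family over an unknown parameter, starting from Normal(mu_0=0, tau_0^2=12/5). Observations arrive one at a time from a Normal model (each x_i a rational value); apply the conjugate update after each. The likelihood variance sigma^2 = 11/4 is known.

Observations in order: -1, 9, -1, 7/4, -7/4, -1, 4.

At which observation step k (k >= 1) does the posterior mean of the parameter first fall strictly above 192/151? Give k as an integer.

k = 2

obs 1: x=-1 → posterior Normal(-48/103, 132/103)
obs 2: x=9 → posterior Normal(384/151, 132/151)
obs 3: x=-1 → posterior Normal(336/199, 132/199)
obs 4: x=7/4 → posterior Normal(420/247, 132/247)
obs 5: x=-7/4 → posterior Normal(336/295, 132/295)
obs 6: x=-1 → posterior Normal(288/343, 132/343)
obs 7: x=4 → posterior Normal(480/391, 132/391)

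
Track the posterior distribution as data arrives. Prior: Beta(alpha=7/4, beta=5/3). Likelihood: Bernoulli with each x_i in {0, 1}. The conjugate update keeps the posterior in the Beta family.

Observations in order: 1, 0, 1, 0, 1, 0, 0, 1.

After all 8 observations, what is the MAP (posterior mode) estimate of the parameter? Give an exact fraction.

obs 1: x=1 → posterior Beta(11/4, 5/3)
obs 2: x=0 → posterior Beta(11/4, 8/3)
obs 3: x=1 → posterior Beta(15/4, 8/3)
obs 4: x=0 → posterior Beta(15/4, 11/3)
obs 5: x=1 → posterior Beta(19/4, 11/3)
obs 6: x=0 → posterior Beta(19/4, 14/3)
obs 7: x=0 → posterior Beta(19/4, 17/3)
obs 8: x=1 → posterior Beta(23/4, 17/3)

57/113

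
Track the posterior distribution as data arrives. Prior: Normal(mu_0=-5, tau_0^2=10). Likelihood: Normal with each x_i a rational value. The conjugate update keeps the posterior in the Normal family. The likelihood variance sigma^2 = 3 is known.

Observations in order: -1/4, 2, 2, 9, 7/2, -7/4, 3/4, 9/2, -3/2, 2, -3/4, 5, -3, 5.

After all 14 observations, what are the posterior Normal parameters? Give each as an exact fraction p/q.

obs 1: x=-1/4 → posterior Normal(-35/26, 30/13)
obs 2: x=2 → posterior Normal(5/46, 30/23)
obs 3: x=2 → posterior Normal(15/22, 10/11)
obs 4: x=9 → posterior Normal(225/86, 30/43)
obs 5: x=7/2 → posterior Normal(295/106, 30/53)
obs 6: x=-7/4 → posterior Normal(130/63, 10/21)
obs 7: x=3/4 → posterior Normal(275/146, 30/73)
obs 8: x=9/2 → posterior Normal(365/166, 30/83)
obs 9: x=-3/2 → posterior Normal(335/186, 10/31)
obs 10: x=2 → posterior Normal(375/206, 30/103)
obs 11: x=-3/4 → posterior Normal(180/113, 30/113)
obs 12: x=5 → posterior Normal(230/123, 10/41)
obs 13: x=-3 → posterior Normal(200/133, 30/133)
obs 14: x=5 → posterior Normal(250/143, 30/143)

mu_0=250/143, tau_0^2=30/143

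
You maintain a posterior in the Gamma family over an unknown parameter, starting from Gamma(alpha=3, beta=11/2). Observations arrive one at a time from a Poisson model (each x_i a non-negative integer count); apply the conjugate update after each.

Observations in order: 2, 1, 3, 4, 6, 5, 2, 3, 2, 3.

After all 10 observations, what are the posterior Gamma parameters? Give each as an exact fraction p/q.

obs 1: x=2 → posterior Gamma(5, 13/2)
obs 2: x=1 → posterior Gamma(6, 15/2)
obs 3: x=3 → posterior Gamma(9, 17/2)
obs 4: x=4 → posterior Gamma(13, 19/2)
obs 5: x=6 → posterior Gamma(19, 21/2)
obs 6: x=5 → posterior Gamma(24, 23/2)
obs 7: x=2 → posterior Gamma(26, 25/2)
obs 8: x=3 → posterior Gamma(29, 27/2)
obs 9: x=2 → posterior Gamma(31, 29/2)
obs 10: x=3 → posterior Gamma(34, 31/2)

alpha=34, beta=31/2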